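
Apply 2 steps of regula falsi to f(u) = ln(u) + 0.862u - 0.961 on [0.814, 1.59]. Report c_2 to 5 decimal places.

1.05586

f(0.814000) = -0.465127, f(1.590000) = 0.873314
step 1: c = 1.083671, f(c) = 0.053478 > 0 → new bracket [0.814000, 1.083671]
step 2: c = 1.055862, f(c) = 0.003511 > 0 → new bracket [0.814000, 1.055862]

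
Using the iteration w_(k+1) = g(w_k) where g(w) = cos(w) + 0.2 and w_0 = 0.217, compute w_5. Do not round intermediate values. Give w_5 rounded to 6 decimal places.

w_1 = g(0.217000) = 1.176548
w_2 = g(1.176548) = 0.584115
w_3 = g(0.584115) = 1.034201
w_4 = g(1.034201) = 0.711213
w_5 = g(0.711213) = 0.957571

0.957571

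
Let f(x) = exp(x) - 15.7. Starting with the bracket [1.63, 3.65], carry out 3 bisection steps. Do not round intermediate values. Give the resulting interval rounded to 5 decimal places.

[2.64000, 2.89250]

f(1.630000) = -10.596125, f(3.650000) = 22.774666 (opposite signs)
step 1: m = 2.640000, f(m) = -1.686796 < 0 → root in [2.640000, 3.650000]
step 2: m = 3.145000, f(m) = 7.519675 > 0 → root in [2.640000, 3.145000]
step 3: m = 2.892500, f(m) = 2.338349 > 0 → root in [2.640000, 2.892500]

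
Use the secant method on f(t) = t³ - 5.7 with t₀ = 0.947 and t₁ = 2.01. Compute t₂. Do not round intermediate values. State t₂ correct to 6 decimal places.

1.656131

f(t_0) = -4.850722, f(t_1) = 2.420601
t_2 = 2.010000 - (2.420601)·(2.010000 - 0.947000)/(2.420601 - (-4.850722)) = 1.656131; f(t_2) = -1.157617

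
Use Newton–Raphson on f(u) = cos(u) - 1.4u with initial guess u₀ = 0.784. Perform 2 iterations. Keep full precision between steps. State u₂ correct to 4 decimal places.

0.5925

f'(u) = -sin(u) - 1.4
u_0 = 0.784000: f = -0.389505, f' = -2.106117 → u_1 = 0.784000 - (-0.389505)/(-2.106117) = 0.599060
u_1 = 0.599060: f = -0.012818, f' = -1.963866 → u_2 = 0.599060 - (-0.012818)/(-1.963866) = 0.592533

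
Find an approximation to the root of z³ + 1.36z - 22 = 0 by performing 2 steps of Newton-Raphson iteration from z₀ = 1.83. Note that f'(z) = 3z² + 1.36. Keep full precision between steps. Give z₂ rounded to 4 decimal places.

2.6805

z_0 = 1.830000: f = -13.382713, f' = 11.406700 → z_1 = 1.830000 - (-13.382713)/(11.406700) = 3.003233
z_1 = 3.003233: f = 9.171772, f' = 28.418219 → z_2 = 3.003233 - (9.171772)/(28.418219) = 2.680490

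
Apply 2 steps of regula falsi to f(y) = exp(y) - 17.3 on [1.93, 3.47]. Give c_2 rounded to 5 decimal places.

f(1.930000) = -10.410490, f(3.470000) = 14.836742
step 1: c = 2.565006, f(c) = -4.299258 < 0 → new bracket [2.565006, 3.470000]
step 2: c = 2.768330, f(c) = -1.367994 < 0 → new bracket [2.768330, 3.470000]

2.76833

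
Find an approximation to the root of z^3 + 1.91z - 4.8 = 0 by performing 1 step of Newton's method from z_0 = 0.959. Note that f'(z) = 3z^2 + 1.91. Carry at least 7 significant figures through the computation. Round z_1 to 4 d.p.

1.4058

Newton update: z ← z − f(z)/f'(z).
z_0 = 0.959000: f = -2.086336, f' = 4.669043 → z_1 = 0.959000 - (-2.086336)/(4.669043) = 1.405844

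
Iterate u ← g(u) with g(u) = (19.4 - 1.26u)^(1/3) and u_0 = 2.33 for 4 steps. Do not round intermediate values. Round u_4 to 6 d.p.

2.530872

u_1 = g(2.330000) = 2.543979
u_2 = g(2.543979) = 2.530016
u_3 = g(2.530016) = 2.530932
u_4 = g(2.530932) = 2.530872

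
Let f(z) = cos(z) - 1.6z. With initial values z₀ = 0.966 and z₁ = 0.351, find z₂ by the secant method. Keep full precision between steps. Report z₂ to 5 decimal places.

0.52238

f(z_0) = -0.977005, f(z_1) = 0.377429
z_2 = 0.351000 - (0.377429)·(0.351000 - 0.966000)/(0.377429 - (-0.977005)) = 0.522377; f(z_2) = 0.030832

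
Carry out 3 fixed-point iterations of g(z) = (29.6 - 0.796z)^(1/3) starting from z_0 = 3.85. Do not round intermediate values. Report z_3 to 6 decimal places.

z_1 = g(3.850000) = 2.982693
z_2 = g(2.982693) = 3.008339
z_3 = g(3.008339) = 3.007587

3.007587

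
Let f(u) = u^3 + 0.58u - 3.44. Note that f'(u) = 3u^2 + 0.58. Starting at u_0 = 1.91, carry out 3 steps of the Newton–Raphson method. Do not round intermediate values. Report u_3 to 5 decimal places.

1.38189

Newton update: u ← u − f(u)/f'(u).
u_0 = 1.910000: f = 4.635671, f' = 11.524300 → u_1 = 1.910000 - (4.635671)/(11.524300) = 1.507748
u_1 = 1.507748: f = 0.862065, f' = 7.399913 → u_2 = 1.507748 - (0.862065)/(7.399913) = 1.391252
u_2 = 1.391252: f = 0.059806, f' = 6.386743 → u_3 = 1.391252 - (0.059806)/(6.386743) = 1.381887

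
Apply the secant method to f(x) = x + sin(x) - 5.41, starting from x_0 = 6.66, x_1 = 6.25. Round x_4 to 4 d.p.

5.8394

Secant update: x_(k+1) = x_k − f(x_k)·(x_k − x_(k-1))/(f(x_k) − f(x_(k-1))).
f(x_0) = 1.617961, f(x_1) = 0.806821
x_2 = 6.250000 - (0.806821)·(6.250000 - 6.660000)/(0.806821 - (1.617961)) = 5.842183; f(x_2) = 0.005337
x_3 = 5.842183 - (0.005337)·(5.842183 - 6.250000)/(0.005337 - (0.806821)) = 5.839467; f(x_3) = 0.000167
x_4 = 5.839467 - (0.000167)·(5.839467 - 5.842183)/(0.000167 - (0.005337)) = 5.839380; f(x_4) = 0.000000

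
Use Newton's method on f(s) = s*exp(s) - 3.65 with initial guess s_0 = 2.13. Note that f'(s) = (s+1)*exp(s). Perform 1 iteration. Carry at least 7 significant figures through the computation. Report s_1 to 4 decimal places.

s_0 = 2.130000: f = 14.273666, f' = 26.338533 → s_1 = 2.130000 - (14.273666)/(26.338533) = 1.588069

1.5881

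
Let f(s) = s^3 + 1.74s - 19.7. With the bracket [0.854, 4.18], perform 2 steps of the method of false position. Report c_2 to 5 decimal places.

False-position update: c = (a·f(b) − b·f(a))/(f(b) − f(a)); replace the endpoint whose sign matches f(c).
f(0.854000) = -17.591204, f(4.180000) = 60.607832
step 1: c = 1.602198, f(c) = -12.799274 < 0 → new bracket [1.602198, 4.180000]
step 2: c = 2.051664, f(c) = -7.493987 < 0 → new bracket [2.051664, 4.180000]

2.05166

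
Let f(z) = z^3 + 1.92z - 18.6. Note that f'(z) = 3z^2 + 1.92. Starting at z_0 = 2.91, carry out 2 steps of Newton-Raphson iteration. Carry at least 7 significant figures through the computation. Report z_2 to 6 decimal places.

2.410789

Newton update: z ← z − f(z)/f'(z).
z_0 = 2.910000: f = 11.629371, f' = 27.324300 → z_1 = 2.910000 - (11.629371)/(27.324300) = 2.484395
z_1 = 2.484395: f = 1.504258, f' = 20.436649 → z_2 = 2.484395 - (1.504258)/(20.436649) = 2.410789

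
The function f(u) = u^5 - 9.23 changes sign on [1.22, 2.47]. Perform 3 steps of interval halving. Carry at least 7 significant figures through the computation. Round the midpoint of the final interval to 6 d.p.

f(1.220000) = -6.527292, f(2.470000) = 82.705823 (opposite signs)
step 1: m = 1.845000, f(m) = 12.148728 > 0 → root in [1.220000, 1.845000]
step 2: m = 1.532500, f(m) = -0.777165 < 0 → root in [1.532500, 1.845000]
step 3: m = 1.688750, f(m) = 4.504941 > 0 → root in [1.532500, 1.688750]
Midpoint of [1.532500, 1.688750] = 1.610625

1.610625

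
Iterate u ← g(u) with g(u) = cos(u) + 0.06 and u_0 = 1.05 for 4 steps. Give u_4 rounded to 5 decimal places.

0.84077

u_1 = g(1.050000) = 0.557571
u_2 = g(0.557571) = 0.908543
u_3 = g(0.908543) = 0.674896
u_4 = g(0.674896) = 0.840772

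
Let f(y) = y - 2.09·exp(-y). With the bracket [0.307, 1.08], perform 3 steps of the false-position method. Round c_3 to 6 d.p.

0.873532

f(0.307000) = -1.230510, f(1.080000) = 0.370245
step 1: c = 0.901210, f(c) = 0.052506 > 0 → new bracket [0.307000, 0.901210]
step 2: c = 0.876892, f(c) = 0.007297 > 0 → new bracket [0.307000, 0.876892]
step 3: c = 0.873532, f(c) = 0.001011 > 0 → new bracket [0.307000, 0.873532]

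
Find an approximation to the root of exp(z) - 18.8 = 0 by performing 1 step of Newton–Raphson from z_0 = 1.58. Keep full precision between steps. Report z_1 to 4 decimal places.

4.4523

f'(z) = exp(z)
z_0 = 1.580000: f = -13.945044, f' = 4.854956 → z_1 = 1.580000 - (-13.945044)/(4.854956) = 4.452332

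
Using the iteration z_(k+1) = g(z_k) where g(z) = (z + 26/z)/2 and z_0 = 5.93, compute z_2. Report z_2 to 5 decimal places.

z_1 = g(5.930000) = 5.157243
z_2 = g(5.157243) = 5.099348

5.09935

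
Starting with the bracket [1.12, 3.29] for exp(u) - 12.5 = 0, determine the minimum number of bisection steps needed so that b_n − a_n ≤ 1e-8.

Initial width b − a = 3.29 − 1.12 = 2.170000.
After n steps the width is (b−a)/2^n; need (b−a)/2^n ≤ 1e-8.
So n ≥ log₂(2.170000/1e-8) = log₂(217000000.0000) ≈ 27.6931.
Hence n = 28.

28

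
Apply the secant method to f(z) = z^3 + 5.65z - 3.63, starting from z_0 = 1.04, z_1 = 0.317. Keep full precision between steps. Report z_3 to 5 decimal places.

0.60590

f(z_0) = 3.370864, f(z_1) = -1.807095
z_2 = 0.317000 - (-1.807095)·(0.317000 - 1.040000)/(-1.807095 - (3.370864)) = 0.569325; f(z_2) = -0.228776
z_3 = 0.569325 - (-0.228776)·(0.569325 - 0.317000)/(-0.228776 - (-1.807095)) = 0.605900; f(z_3) = 0.015767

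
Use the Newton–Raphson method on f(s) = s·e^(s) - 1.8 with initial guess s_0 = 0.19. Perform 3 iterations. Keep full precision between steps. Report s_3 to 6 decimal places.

f'(s) = (s + 1)·e^(s)
s_0 = 0.190000: f = -1.570243, f' = 1.439007 → s_1 = 0.190000 - (-1.570243)/(1.439007) = 1.281199
s_1 = 1.281199: f = 2.813537, f' = 8.214491 → s_2 = 1.281199 - (2.813537)/(8.214491) = 0.938690
s_2 = 0.938690: f = 0.599881, f' = 4.956511 → s_3 = 0.938690 - (0.599881)/(4.956511) = 0.817661

0.817661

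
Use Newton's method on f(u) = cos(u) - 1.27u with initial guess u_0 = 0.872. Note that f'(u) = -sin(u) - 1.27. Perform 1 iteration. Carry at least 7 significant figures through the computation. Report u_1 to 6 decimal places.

0.643989

u_0 = 0.872000: f = -0.464143, f' = -2.035617 → u_1 = 0.872000 - (-0.464143)/(-2.035617) = 0.643989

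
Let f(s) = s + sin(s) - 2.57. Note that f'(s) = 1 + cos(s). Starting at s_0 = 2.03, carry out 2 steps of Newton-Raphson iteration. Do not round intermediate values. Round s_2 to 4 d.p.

1.5564

Newton update: s ← s − f(s)/f'(s).
s_0 = 2.030000: f = 0.356406, f' = 0.556766 → s_1 = 2.030000 - (0.356406)/(0.556766) = 1.389864
s_1 = 1.389864: f = -0.196460, f' = 1.179947 → s_2 = 1.389864 - (-0.196460)/(1.179947) = 1.556363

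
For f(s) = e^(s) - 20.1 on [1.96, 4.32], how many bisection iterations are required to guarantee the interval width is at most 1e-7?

25

Initial width b − a = 4.32 − 1.96 = 2.360000.
After n steps the width is (b−a)/2^n; need (b−a)/2^n ≤ 1e-7.
So n ≥ log₂(2.360000/1e-7) = log₂(23600000.0000) ≈ 24.4923.
Hence n = 25.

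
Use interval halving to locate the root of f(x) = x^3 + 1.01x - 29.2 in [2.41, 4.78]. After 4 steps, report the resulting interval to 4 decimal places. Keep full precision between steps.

[2.8544, 3.0025]

f(2.410000) = -12.768379, f(4.780000) = 84.843152 (opposite signs)
step 1: m = 3.595000, f(m) = 20.892820 > 0 → root in [2.410000, 3.595000]
step 2: m = 3.002500, f(m) = 0.900081 > 0 → root in [2.410000, 3.002500]
step 3: m = 2.706250, f(m) = -6.646683 < 0 → root in [2.706250, 3.002500]
step 4: m = 2.854375, f(m) = -3.061185 < 0 → root in [2.854375, 3.002500]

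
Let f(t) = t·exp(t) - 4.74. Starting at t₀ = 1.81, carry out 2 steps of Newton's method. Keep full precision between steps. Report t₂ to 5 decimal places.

1.31045

f'(t) = (t + 1)·exp(t)
t_0 = 1.810000: f = 6.319910, f' = 17.170357 → t_1 = 1.810000 - (6.319910)/(17.170357) = 1.441929
t_1 = 1.441929: f = 1.357695, f' = 10.326541 → t_2 = 1.441929 - (1.357695)/(10.326541) = 1.310453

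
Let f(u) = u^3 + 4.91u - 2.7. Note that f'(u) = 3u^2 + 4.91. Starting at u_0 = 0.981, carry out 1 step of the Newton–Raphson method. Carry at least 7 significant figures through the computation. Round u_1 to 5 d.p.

u_0 = 0.981000: f = 3.060786, f' = 7.797083 → u_1 = 0.981000 - (3.060786)/(7.797083) = 0.588445

0.58844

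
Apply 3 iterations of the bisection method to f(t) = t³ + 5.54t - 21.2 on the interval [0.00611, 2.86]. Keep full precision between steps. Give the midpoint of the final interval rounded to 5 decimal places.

f(0.006110) = -21.166150, f(2.860000) = 18.038056 (opposite signs)
step 1: m = 1.433055, f(m) = -10.317887 < 0 → root in [1.433055, 2.860000]
step 2: m = 2.146527, f(m) = 0.582060 > 0 → root in [1.433055, 2.146527]
step 3: m = 1.789791, f(m) = -5.551224 < 0 → root in [1.789791, 2.146527]
Midpoint of [1.789791, 2.146527] = 1.968159

1.96816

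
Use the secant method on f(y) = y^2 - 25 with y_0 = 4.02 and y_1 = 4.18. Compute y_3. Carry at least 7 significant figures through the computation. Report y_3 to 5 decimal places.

4.99134

f(y_0) = -8.839600, f(y_1) = -7.527600
y_2 = 4.180000 - (-7.527600)·(4.180000 - 4.020000)/(-7.527600 - (-8.839600)) = 5.098000; f(y_2) = 0.989604
y_3 = 5.098000 - (0.989604)·(5.098000 - 4.180000)/(0.989604 - (-7.527600)) = 4.991339; f(y_3) = -0.086538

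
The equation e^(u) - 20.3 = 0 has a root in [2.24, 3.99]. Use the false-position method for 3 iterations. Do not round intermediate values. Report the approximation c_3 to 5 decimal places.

2.94939

False-position update: c = (a·f(b) − b·f(a))/(f(b) − f(a)); replace the endpoint whose sign matches f(c).
f(2.240000) = -10.906669, f(3.990000) = 33.754889
step 1: c = 2.667362, f(c) = -5.898068 < 0 → new bracket [2.667362, 3.990000]
step 2: c = 2.864094, f(c) = -2.766832 < 0 → new bracket [2.864094, 3.990000]
step 3: c = 2.949391, f(c) = -1.205671 < 0 → new bracket [2.949391, 3.990000]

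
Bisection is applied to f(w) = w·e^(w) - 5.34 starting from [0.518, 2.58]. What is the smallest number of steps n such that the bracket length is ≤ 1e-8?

28

Initial width b − a = 2.58 − 0.518 = 2.062000.
After n steps the width is (b−a)/2^n; need (b−a)/2^n ≤ 1e-8.
So n ≥ log₂(2.062000/1e-8) = log₂(206200000.0000) ≈ 27.6195.
Hence n = 28.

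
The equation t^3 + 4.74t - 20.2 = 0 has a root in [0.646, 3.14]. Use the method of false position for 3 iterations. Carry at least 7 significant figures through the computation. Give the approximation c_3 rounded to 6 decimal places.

2.108078

f(0.646000) = -16.868374, f(3.140000) = 25.642744
step 1: c = 1.635617, f(c) = -8.071503 < 0 → new bracket [1.635617, 3.140000]
step 2: c = 1.995780, f(c) = -2.790533 < 0 → new bracket [1.995780, 3.140000]
step 3: c = 2.108078, f(c) = -0.839434 < 0 → new bracket [2.108078, 3.140000]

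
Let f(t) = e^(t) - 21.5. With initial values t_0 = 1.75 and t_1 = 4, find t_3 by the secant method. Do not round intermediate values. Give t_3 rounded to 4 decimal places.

f(t_0) = -15.745397, f(t_1) = 33.098150
t_2 = 4.000000 - (33.098150)·(4.000000 - 1.750000)/(33.098150 - (-15.745397)) = 2.475319; f(t_2) = -9.614504
t_3 = 2.475319 - (-9.614504)·(2.475319 - 4.000000)/(-9.614504 - (33.098150)) = 2.818520; f(t_3) = -4.747953

2.8185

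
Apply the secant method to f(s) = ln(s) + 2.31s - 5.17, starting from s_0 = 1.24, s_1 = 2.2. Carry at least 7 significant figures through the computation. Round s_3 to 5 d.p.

1.94907

f(s_0) = -2.090489, f(s_1) = 0.700457
s_2 = 2.200000 - (0.700457)·(2.200000 - 1.240000)/(0.700457 - (-2.090489)) = 1.959064; f(s_2) = 0.027905
s_3 = 1.959064 - (0.027905)·(1.959064 - 2.200000)/(0.027905 - (0.700457)) = 1.949067; f(s_3) = -0.000303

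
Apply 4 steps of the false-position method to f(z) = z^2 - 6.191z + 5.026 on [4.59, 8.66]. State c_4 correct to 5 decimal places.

f(4.590000) = -2.322590, f(8.660000) = 26.407540
step 1: c = 4.919025, f(c) = -1.230876 < 0 → new bracket [4.919025, 8.660000]
step 2: c = 5.085629, f(c) = -0.595505 < 0 → new bracket [5.085629, 8.660000]
step 3: c = 5.164456, f(c) = -0.275541 < 0 → new bracket [5.164456, 8.660000]
step 4: c = 5.200553, f(c) = -0.124874 < 0 → new bracket [5.200553, 8.660000]

5.20055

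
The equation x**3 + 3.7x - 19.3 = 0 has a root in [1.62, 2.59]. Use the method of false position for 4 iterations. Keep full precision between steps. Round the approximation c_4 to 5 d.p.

False-position update: c = (a·f(b) − b·f(a))/(f(b) − f(a)); replace the endpoint whose sign matches f(c).
f(1.620000) = -9.054472, f(2.590000) = 7.656979
step 1: c = 2.145558, f(c) = -1.484532 < 0 → new bracket [2.145558, 2.590000]
step 2: c = 2.217733, f(c) = -0.186823 < 0 → new bracket [2.217733, 2.590000]
step 3: c = 2.226600, f(c) = -0.022666 < 0 → new bracket [2.226600, 2.590000]
step 4: c = 2.227672, f(c) = -0.002737 < 0 → new bracket [2.227672, 2.590000]

2.22767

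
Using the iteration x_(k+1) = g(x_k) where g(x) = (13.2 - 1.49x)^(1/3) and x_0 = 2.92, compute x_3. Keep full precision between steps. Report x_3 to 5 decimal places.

2.15280

x_1 = g(2.920000) = 2.068401
x_2 = g(2.068401) = 2.162882
x_3 = g(2.162882) = 2.152804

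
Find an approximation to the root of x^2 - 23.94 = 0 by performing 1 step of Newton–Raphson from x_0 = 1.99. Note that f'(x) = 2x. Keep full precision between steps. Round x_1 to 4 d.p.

7.0101

x_0 = 1.990000: f = -19.979900, f' = 3.980000 → x_1 = 1.990000 - (-19.979900)/(3.980000) = 7.010075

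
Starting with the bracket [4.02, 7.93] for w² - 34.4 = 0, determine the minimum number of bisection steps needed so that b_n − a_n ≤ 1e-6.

Initial width b − a = 7.93 − 4.02 = 3.910000.
After n steps the width is (b−a)/2^n; need (b−a)/2^n ≤ 1e-6.
So n ≥ log₂(3.910000/1e-6) = log₂(3910000.0000) ≈ 21.8987.
Hence n = 22.

22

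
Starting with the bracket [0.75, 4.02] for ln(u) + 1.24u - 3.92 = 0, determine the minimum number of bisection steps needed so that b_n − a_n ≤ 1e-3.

Initial width b − a = 4.02 − 0.75 = 3.270000.
After n steps the width is (b−a)/2^n; need (b−a)/2^n ≤ 1e-3.
So n ≥ log₂(3.270000/1e-3) = log₂(3270.0000) ≈ 11.6751.
Hence n = 12.

12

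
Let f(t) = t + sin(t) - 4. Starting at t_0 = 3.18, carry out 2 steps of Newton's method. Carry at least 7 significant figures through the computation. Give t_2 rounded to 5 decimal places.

63.17727

f'(t) = 1 + cos(t)
t_0 = 3.180000: f = -0.858398, f' = 0.000737 → t_1 = 3.180000 - (-0.858398)/(0.000737) = 1167.154394
t_1 = 1167.154394: f = 1162.155784, f' = 1.052699 → t_2 = 1167.154394 - (1162.155784)/(1.052699) = 63.177274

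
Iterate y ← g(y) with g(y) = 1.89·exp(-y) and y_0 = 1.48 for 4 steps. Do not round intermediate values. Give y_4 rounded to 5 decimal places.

y_1 = g(1.480000) = 0.430235
y_2 = g(0.430235) = 1.229173
y_3 = g(1.229173) = 0.552890
y_4 = g(0.552890) = 1.087288

1.08729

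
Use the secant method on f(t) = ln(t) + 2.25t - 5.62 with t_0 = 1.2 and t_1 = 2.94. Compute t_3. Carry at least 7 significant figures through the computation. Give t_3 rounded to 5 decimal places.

2.15541

f(t_0) = -2.737678, f(t_1) = 2.073410
t_2 = 2.940000 - (2.073410)·(2.940000 - 1.200000)/(2.073410 - (-2.737678)) = 2.190121; f(t_2) = 0.091730
t_3 = 2.190121 - (0.091730)·(2.190121 - 2.940000)/(0.091730 - (2.073410)) = 2.155410; f(t_3) = -0.002346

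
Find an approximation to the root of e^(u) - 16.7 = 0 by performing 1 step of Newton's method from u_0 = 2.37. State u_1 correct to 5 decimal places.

2.93113

f'(u) = e^(u)
u_0 = 2.370000: f = -6.002608, f' = 10.697392 → u_1 = 2.370000 - (-6.002608)/(10.697392) = 2.931128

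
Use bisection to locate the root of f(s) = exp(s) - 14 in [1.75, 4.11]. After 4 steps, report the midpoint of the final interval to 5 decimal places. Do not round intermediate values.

f(1.750000) = -8.245397, f(4.110000) = 46.946718 (opposite signs)
step 1: m = 2.930000, f(m) = 4.727630 > 0 → root in [1.750000, 2.930000]
step 2: m = 2.340000, f(m) = -3.618763 < 0 → root in [2.340000, 2.930000]
step 3: m = 2.635000, f(m) = -0.056688 < 0 → root in [2.635000, 2.930000]
step 4: m = 2.782500, f(m) = 2.159369 > 0 → root in [2.635000, 2.782500]
Midpoint of [2.635000, 2.782500] = 2.708750

2.70875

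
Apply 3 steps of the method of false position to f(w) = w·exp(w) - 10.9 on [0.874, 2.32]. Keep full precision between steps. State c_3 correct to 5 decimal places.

f(0.874000) = -8.805479, f(2.320000) = 12.707564
step 1: c = 1.465861, f(c) = -4.550963 < 0 → new bracket [1.465861, 2.320000]
step 2: c = 1.691092, f(c) = -1.725151 < 0 → new bracket [1.691092, 2.320000]
step 3: c = 1.766265, f(c) = -0.569168 < 0 → new bracket [1.766265, 2.320000]

1.76627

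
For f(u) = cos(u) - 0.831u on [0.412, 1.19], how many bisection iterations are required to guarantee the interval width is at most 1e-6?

Initial width b − a = 1.19 − 0.412 = 0.778000.
After n steps the width is (b−a)/2^n; need (b−a)/2^n ≤ 1e-6.
So n ≥ log₂(0.778000/1e-6) = log₂(778000.0000) ≈ 19.5694.
Hence n = 20.

20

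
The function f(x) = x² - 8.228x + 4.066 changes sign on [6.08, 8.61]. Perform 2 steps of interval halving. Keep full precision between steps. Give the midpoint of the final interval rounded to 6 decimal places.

7.661250

f(6.080000) = -8.993840, f(8.610000) = 7.355020 (opposite signs)
step 1: m = 7.345000, f(m) = -2.419635 < 0 → root in [7.345000, 8.610000]
step 2: m = 7.977500, f(m) = 2.067636 > 0 → root in [7.345000, 7.977500]
Midpoint of [7.345000, 7.977500] = 7.661250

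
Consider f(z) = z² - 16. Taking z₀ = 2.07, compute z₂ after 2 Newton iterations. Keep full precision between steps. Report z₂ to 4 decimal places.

Newton update: z ← z − f(z)/f'(z).
f'(z) = 2z
z_0 = 2.070000: f = -11.715100, f' = 4.140000 → z_1 = 2.070000 - (-11.715100)/(4.140000) = 4.899734
z_1 = 4.899734: f = 8.007396, f' = 9.799469 → z_2 = 4.899734 - (8.007396)/(9.799469) = 4.082609

4.0826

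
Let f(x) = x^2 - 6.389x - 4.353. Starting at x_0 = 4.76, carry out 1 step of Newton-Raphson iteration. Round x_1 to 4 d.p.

f'(x) = 2x - 6.389
x_0 = 4.760000: f = -12.107040, f' = 3.131000 → x_1 = 4.760000 - (-12.107040)/(3.131000) = 8.626828

8.6268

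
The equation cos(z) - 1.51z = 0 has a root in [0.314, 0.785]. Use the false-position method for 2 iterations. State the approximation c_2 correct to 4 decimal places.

0.5603

False-position update: c = (a·f(b) − b·f(a))/(f(b) − f(a)); replace the endpoint whose sign matches f(c).
f(0.314000) = 0.476966, f(0.785000) = -0.477962
step 1: c = 0.549254, f(c) = 0.023540 > 0 → new bracket [0.549254, 0.785000]
step 2: c = 0.560320, f(c) = 0.001002 > 0 → new bracket [0.560320, 0.785000]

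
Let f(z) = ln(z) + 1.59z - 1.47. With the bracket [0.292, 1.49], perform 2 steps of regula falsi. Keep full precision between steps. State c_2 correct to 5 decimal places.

0.97429

f(0.292000) = -2.236721, f(1.490000) = 1.297876
step 1: c = 1.050104, f(c) = 0.248554 > 0 → new bracket [0.292000, 1.050104]
step 2: c = 0.974285, f(c) = 0.053063 > 0 → new bracket [0.292000, 0.974285]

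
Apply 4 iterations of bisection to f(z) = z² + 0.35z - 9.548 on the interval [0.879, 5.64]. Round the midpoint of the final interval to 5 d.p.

2.81316

f(0.879000) = -8.467709, f(5.640000) = 24.235600 (opposite signs)
step 1: m = 3.259500, f(m) = 2.217165 > 0 → root in [0.879000, 3.259500]
step 2: m = 2.069250, f(m) = -4.541967 < 0 → root in [2.069250, 3.259500]
step 3: m = 2.664375, f(m) = -1.516575 < 0 → root in [2.664375, 3.259500]
step 4: m = 2.961938, f(m) = 0.261752 > 0 → root in [2.664375, 2.961938]
Midpoint of [2.664375, 2.961938] = 2.813156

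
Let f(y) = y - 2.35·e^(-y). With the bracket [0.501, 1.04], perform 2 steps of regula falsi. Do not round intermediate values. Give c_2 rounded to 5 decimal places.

0.92980

False-position update: c = (a·f(b) − b·f(a))/(f(b) − f(a)); replace the endpoint whose sign matches f(c).
f(0.501000) = -0.922922, f(1.040000) = 0.209381
step 1: c = 0.940330, f(c) = 0.022658 > 0 → new bracket [0.501000, 0.940330]
step 2: c = 0.929803, f(c) = 0.002419 > 0 → new bracket [0.501000, 0.929803]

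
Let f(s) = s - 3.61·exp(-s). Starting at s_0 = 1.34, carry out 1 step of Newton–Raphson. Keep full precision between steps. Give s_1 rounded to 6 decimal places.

1.137078

f'(s) = 1 + 3.61·exp(-s)
s_0 = 1.340000: f = 0.394737, f' = 1.945263 → s_1 = 1.340000 - (0.394737)/(1.945263) = 1.137078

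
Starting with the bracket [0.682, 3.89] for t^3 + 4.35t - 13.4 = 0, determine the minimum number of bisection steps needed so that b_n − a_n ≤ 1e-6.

22

Initial width b − a = 3.89 − 0.682 = 3.208000.
After n steps the width is (b−a)/2^n; need (b−a)/2^n ≤ 1e-6.
So n ≥ log₂(3.208000/1e-6) = log₂(3208000.0000) ≈ 21.6132.
Hence n = 22.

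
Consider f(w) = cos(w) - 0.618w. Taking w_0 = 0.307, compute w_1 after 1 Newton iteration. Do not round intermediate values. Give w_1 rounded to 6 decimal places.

1.136731

Newton update: w ← w − f(w)/f'(w).
f'(w) = -sin(w) - 0.618
w_0 = 0.307000: f = 0.763518, f' = -0.920200 → w_1 = 0.307000 - (0.763518)/(-0.920200) = 1.136731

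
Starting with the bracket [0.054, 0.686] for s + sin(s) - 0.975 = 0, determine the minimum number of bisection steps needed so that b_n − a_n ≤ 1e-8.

26

Initial width b − a = 0.686 − 0.054 = 0.632000.
After n steps the width is (b−a)/2^n; need (b−a)/2^n ≤ 1e-8.
So n ≥ log₂(0.632000/1e-8) = log₂(63200000.0000) ≈ 25.9134.
Hence n = 26.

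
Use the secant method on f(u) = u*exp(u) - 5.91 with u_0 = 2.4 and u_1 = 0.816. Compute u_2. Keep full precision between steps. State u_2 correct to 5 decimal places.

1.07762

f(u_0) = 20.545623, f(u_1) = -4.064668
u_2 = 0.816000 - (-4.064668)·(0.816000 - 2.400000)/(-4.064668 - (20.545623)) = 1.077616; f(u_2) = -2.744325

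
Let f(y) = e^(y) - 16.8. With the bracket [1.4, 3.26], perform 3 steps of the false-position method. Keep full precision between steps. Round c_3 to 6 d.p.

f(1.400000) = -12.744800, f(3.260000) = 9.249537
step 1: c = 2.477792, f(c) = -4.885069 < 0 → new bracket [2.477792, 3.260000]
step 2: c = 2.748132, f(c) = -1.186568 < 0 → new bracket [2.748132, 3.260000]
step 3: c = 2.806330, f(c) = -0.250926 < 0 → new bracket [2.806330, 3.260000]

2.806330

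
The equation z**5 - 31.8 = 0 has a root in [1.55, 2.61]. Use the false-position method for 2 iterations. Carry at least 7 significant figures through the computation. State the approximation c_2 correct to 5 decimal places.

1.88472

f(1.550000) = -22.853390, f(2.610000) = 89.316284
step 1: c = 1.765964, f(c) = -14.624514 < 0 → new bracket [1.765964, 2.610000]
step 2: c = 1.884720, f(c) = -8.018771 < 0 → new bracket [1.884720, 2.610000]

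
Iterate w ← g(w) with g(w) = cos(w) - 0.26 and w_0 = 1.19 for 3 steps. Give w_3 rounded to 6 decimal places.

w_1 = g(1.190000) = 0.111660
w_2 = g(0.111660) = 0.733773
w_3 = g(0.733773) = 0.482653

0.482653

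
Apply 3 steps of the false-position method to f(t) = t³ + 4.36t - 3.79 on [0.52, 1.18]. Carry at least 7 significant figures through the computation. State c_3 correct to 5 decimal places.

0.76522

f(0.520000) = -1.382192, f(1.180000) = 2.997832
step 1: c = 0.728274, f(c) = -0.228459 < 0 → new bracket [0.728274, 1.180000]
step 2: c = 0.760262, f(c) = -0.035829 < 0 → new bracket [0.760262, 1.180000]
step 3: c = 0.765219, f(c) = -0.005563 < 0 → new bracket [0.765219, 1.180000]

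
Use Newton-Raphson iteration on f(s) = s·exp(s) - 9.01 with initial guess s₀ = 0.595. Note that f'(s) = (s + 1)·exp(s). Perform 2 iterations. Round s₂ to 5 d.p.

2.64200

s_0 = 0.595000: f = -7.931247, f' = 2.891784 → s_1 = 0.595000 - (-7.931247)/(2.891784) = 3.337683
s_1 = 3.337683: f = 84.958471, f' = 122.122278 → s_2 = 3.337683 - (84.958471)/(122.122278) = 2.641999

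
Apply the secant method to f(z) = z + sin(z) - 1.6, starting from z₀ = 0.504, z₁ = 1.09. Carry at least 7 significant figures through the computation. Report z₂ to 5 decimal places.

f(z_0) = -0.613068, f(z_1) = 0.376627
z_2 = 1.090000 - (0.376627)·(1.090000 - 0.504000)/(0.376627 - (-0.613068)) = 0.866999; f(z_2) = 0.029389

0.86700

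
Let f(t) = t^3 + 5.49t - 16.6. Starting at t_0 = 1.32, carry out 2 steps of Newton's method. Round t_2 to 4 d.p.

1.8620

f'(t) = 3t^2 + 5.49
t_0 = 1.320000: f = -7.053232, f' = 10.717200 → t_1 = 1.320000 - (-7.053232)/(10.717200) = 1.978123
t_1 = 1.978123: f = 2.000226, f' = 17.228908 → t_2 = 1.978123 - (2.000226)/(17.228908) = 1.862026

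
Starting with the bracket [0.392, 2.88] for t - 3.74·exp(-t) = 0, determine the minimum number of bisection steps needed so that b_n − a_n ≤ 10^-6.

22

Initial width b − a = 2.88 − 0.392 = 2.488000.
After n steps the width is (b−a)/2^n; need (b−a)/2^n ≤ 10^-6.
So n ≥ log₂(2.488000/10^-6) = log₂(2488000.0000) ≈ 21.2466.
Hence n = 22.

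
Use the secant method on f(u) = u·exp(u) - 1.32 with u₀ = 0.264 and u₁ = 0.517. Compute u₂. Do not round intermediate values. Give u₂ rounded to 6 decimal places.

f(u_0) = -0.976238, f(u_1) = -0.452997
u_2 = 0.517000 - (-0.452997)·(0.517000 - 0.264000)/(-0.452997 - (-0.976238)) = 0.736035; f(u_2) = 0.216577

0.736035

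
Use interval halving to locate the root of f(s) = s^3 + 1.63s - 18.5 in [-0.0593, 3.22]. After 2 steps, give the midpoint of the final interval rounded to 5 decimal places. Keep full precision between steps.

f(-0.059300) = -18.596868, f(3.220000) = 20.134848 (opposite signs)
step 1: m = 1.580350, f(m) = -11.977096 < 0 → root in [1.580350, 3.220000]
step 2: m = 2.400175, f(m) = -0.760691 < 0 → root in [2.400175, 3.220000]
Midpoint of [2.400175, 3.220000] = 2.810087

2.81009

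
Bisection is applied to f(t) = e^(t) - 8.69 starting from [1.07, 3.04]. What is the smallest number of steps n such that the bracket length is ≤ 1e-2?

8

Initial width b − a = 3.04 − 1.07 = 1.970000.
After n steps the width is (b−a)/2^n; need (b−a)/2^n ≤ 1e-2.
So n ≥ log₂(1.970000/1e-2) = log₂(197.0000) ≈ 7.6221.
Hence n = 8.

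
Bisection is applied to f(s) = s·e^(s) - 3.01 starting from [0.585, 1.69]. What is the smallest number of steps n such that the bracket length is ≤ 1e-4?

14

Initial width b − a = 1.69 − 0.585 = 1.105000.
After n steps the width is (b−a)/2^n; need (b−a)/2^n ≤ 1e-4.
So n ≥ log₂(1.105000/1e-4) = log₂(11050.0000) ≈ 13.4318.
Hence n = 14.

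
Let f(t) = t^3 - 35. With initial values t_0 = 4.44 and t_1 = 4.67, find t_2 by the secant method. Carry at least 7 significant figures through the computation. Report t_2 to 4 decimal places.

f(t_0) = 52.528384, f(t_1) = 66.847563
t_2 = 4.670000 - (66.847563)·(4.670000 - 4.440000)/(66.847563 - (52.528384)) = 3.596269; f(t_2) = 11.511108

3.5963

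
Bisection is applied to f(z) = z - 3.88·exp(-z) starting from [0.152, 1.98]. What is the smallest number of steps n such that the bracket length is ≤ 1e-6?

Initial width b − a = 1.98 − 0.152 = 1.828000.
After n steps the width is (b−a)/2^n; need (b−a)/2^n ≤ 1e-6.
So n ≥ log₂(1.828000/1e-6) = log₂(1828000.0000) ≈ 20.8018.
Hence n = 21.

21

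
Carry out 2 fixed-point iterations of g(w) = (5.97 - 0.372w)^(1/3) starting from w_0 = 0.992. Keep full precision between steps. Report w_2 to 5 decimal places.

1.74454

w_1 = g(0.992000) = 1.775911
w_2 = g(1.775911) = 1.744539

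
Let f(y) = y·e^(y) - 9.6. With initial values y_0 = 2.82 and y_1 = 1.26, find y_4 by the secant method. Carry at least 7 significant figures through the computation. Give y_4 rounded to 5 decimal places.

1.69941

f(y_0) = 37.710719, f(y_1) = -5.157969
y_2 = 1.260000 - (-5.157969)·(1.260000 - 2.820000)/(-5.157969 - (37.710719)) = 1.447700; f(y_2) = -3.442473
y_3 = 1.447700 - (-3.442473)·(1.447700 - 1.260000)/(-3.442473 - (-5.157969)) = 1.824355; f(y_3) = 1.708798
y_4 = 1.824355 - (1.708798)·(1.824355 - 1.447700)/(1.708798 - (-3.442473)) = 1.699409; f(y_4) = -0.303017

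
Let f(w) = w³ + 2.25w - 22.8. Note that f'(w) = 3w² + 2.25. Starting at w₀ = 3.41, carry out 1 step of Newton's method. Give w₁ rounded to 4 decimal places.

Newton update: w ← w − f(w)/f'(w).
w_0 = 3.410000: f = 24.524321, f' = 37.134300 → w_1 = 3.410000 - (24.524321)/(37.134300) = 2.749578

2.7496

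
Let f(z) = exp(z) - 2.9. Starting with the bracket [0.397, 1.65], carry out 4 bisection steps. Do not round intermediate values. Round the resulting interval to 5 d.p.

[1.02350, 1.10181]

f(0.397000) = -1.412644, f(1.650000) = 2.306980 (opposite signs)
step 1: m = 1.023500, f(m) = -0.117082 < 0 → root in [1.023500, 1.650000]
step 2: m = 1.336750, f(m) = 0.906652 > 0 → root in [1.023500, 1.336750]
step 3: m = 1.180125, f(m) = 0.354781 > 0 → root in [1.023500, 1.180125]
step 4: m = 1.101812, f(m) = 0.109616 > 0 → root in [1.023500, 1.101812]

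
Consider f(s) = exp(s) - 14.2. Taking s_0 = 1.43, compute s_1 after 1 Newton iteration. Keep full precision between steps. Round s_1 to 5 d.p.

3.82819

f'(s) = exp(s)
s_0 = 1.430000: f = -10.021301, f' = 4.178699 → s_1 = 1.430000 - (-10.021301)/(4.178699) = 3.828187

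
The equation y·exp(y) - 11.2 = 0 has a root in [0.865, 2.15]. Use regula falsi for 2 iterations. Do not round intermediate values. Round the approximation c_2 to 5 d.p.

1.76682

f(0.865000) = -9.145620, f(2.150000) = 7.257446
step 1: c = 1.581459, f(c) = -3.510878 < 0 → new bracket [1.581459, 2.150000]
step 2: c = 1.766825, f(c) = -0.860117 < 0 → new bracket [1.766825, 2.150000]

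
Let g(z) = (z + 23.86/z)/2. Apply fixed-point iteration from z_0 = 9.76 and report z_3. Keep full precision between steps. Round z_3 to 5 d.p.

4.88614

z_1 = g(9.760000) = 6.102336
z_2 = g(6.102336) = 5.006157
z_3 = g(5.006157) = 4.886144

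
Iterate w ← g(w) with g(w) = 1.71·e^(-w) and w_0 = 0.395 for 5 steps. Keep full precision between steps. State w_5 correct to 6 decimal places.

0.909355

w_1 = g(0.395000) = 1.151993
w_2 = g(1.151993) = 0.540371
w_3 = g(0.540371) = 0.996130
w_4 = g(0.996130) = 0.631513
w_5 = g(0.631513) = 0.909355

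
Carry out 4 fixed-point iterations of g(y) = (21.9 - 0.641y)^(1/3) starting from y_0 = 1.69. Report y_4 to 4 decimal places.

2.7214

y_1 = g(1.690000) = 2.750874
y_2 = g(2.750874) = 2.720587
y_3 = g(2.720587) = 2.721461
y_4 = g(2.721461) = 2.721436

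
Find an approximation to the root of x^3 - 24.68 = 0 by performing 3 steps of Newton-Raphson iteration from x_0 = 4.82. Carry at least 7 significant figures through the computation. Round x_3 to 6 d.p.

2.915673

Newton update: x ← x − f(x)/f'(x).
f'(x) = 3x^2
x_0 = 4.820000: f = 87.300168, f' = 69.697200 → x_1 = 4.820000 - (87.300168)/(69.697200) = 3.567437
x_1 = 3.567437: f = 20.721349, f' = 38.179810 → x_2 = 3.567437 - (20.721349)/(38.179810) = 3.024706
x_2 = 3.024706: f = 2.992570, f' = 27.446538 → x_3 = 3.024706 - (2.992570)/(27.446538) = 2.915673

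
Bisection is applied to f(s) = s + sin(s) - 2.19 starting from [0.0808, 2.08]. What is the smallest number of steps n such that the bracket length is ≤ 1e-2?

Initial width b − a = 2.08 − 0.0808 = 1.999200.
After n steps the width is (b−a)/2^n; need (b−a)/2^n ≤ 1e-2.
So n ≥ log₂(1.999200/1e-2) = log₂(199.9200) ≈ 7.6433.
Hence n = 8.

8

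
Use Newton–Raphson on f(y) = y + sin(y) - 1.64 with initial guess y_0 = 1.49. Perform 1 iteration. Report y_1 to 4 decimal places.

0.7065

f'(y) = 1 + cos(y)
y_0 = 1.490000: f = 0.846738, f' = 1.080708 → y_1 = 1.490000 - (0.846738)/(1.080708) = 0.706498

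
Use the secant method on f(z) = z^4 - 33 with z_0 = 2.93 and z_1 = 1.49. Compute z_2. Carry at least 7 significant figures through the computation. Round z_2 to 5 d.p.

f(z_0) = 40.700508, f(z_1) = -28.071156
z_2 = 1.490000 - (-28.071156)·(1.490000 - 2.930000)/(-28.071156 - (40.700508)) = 2.077778; f(z_2) = -14.362121

2.07778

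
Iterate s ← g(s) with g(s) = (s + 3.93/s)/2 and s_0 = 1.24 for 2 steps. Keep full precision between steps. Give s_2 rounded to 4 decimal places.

s_1 = g(1.240000) = 2.204677
s_2 = g(2.204677) = 1.993626

1.9936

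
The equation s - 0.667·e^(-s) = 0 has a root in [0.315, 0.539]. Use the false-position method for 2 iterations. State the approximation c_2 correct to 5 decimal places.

f(0.315000) = -0.171769, f(0.539000) = 0.149918
step 1: c = 0.434608, f(c) = 0.002713 > 0 → new bracket [0.315000, 0.434608]
step 2: c = 0.432748, f(c) = 0.000049 > 0 → new bracket [0.315000, 0.432748]

0.43275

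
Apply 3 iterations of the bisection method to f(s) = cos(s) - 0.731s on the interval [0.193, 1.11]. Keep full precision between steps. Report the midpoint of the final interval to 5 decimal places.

f(0.193000) = 0.840350, f(1.110000) = -0.366748 (opposite signs)
step 1: m = 0.651500, f(m) = 0.318929 > 0 → root in [0.651500, 1.110000]
step 2: m = 0.880750, f(m) = -0.007255 < 0 → root in [0.651500, 0.880750]
step 3: m = 0.766125, f(m) = 0.160565 > 0 → root in [0.766125, 0.880750]
Midpoint of [0.766125, 0.880750] = 0.823438

0.82344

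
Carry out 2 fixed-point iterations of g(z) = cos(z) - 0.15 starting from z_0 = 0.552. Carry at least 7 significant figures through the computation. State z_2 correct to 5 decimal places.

z_1 = g(0.552000) = 0.701477
z_2 = g(0.701477) = 0.613890

0.61389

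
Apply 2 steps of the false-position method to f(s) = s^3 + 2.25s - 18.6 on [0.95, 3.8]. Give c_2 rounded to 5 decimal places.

f(0.950000) = -15.605125, f(3.800000) = 44.822000
step 1: c = 1.686004, f(c) = -10.013840 < 0 → new bracket [1.686004, 3.800000]
step 2: c = 2.072051, f(c) = -5.041749 < 0 → new bracket [2.072051, 3.800000]

2.07205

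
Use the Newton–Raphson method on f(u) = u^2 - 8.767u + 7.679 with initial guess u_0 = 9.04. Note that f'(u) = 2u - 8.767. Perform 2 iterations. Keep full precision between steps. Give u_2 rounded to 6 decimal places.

u_0 = 9.040000: f = 10.146920, f' = 9.313000 → u_1 = 9.040000 - (10.146920)/(9.313000) = 7.950456
u_1 = 7.950456: f = 1.187105, f' = 7.133913 → u_2 = 7.950456 - (1.187105)/(7.133913) = 7.784053

7.784053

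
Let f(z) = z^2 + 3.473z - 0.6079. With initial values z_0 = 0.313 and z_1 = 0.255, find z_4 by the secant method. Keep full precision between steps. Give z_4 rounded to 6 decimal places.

Secant update: z_(k+1) = z_k − f(z_k)·(z_k − z_(k-1))/(f(z_k) − f(z_(k-1))).
f(z_0) = 0.577118, f(z_1) = 0.342740
z_2 = 0.255000 - (0.342740)·(0.255000 - 0.313000)/(0.342740 - (0.577118)) = 0.170184; f(z_2) = 0.012113
z_3 = 0.170184 - (0.012113)·(0.170184 - 0.255000)/(0.012113 - (0.342740)) = 0.167077; f(z_3) = 0.000273
z_4 = 0.167077 - (0.000273)·(0.167077 - 0.170184)/(0.000273 - (0.012113)) = 0.167005; f(z_4) = 0.000000

0.167005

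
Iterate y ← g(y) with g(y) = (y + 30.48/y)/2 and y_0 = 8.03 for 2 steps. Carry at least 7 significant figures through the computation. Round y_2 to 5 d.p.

5.53386

y_1 = g(8.030000) = 5.912883
y_2 = g(5.912883) = 5.533864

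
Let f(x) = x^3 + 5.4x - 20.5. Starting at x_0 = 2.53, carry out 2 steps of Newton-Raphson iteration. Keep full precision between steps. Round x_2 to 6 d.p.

2.095578

f'(x) = 3x^2 + 5.4
x_0 = 2.530000: f = 9.356277, f' = 24.602700 → x_1 = 2.530000 - (9.356277)/(24.602700) = 2.149705
x_1 = 2.149705: f = 1.042697, f' = 19.263698 → x_2 = 2.149705 - (1.042697)/(19.263698) = 2.095578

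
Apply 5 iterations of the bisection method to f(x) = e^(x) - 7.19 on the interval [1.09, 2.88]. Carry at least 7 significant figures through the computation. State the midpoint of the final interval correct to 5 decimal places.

1.95703

f(1.090000) = -4.215726, f(2.880000) = 10.624273 (opposite signs)
step 1: m = 1.985000, f(m) = 0.089047 > 0 → root in [1.090000, 1.985000]
step 2: m = 1.537500, f(m) = -2.537057 < 0 → root in [1.537500, 1.985000]
step 3: m = 1.761250, f(m) = -1.370293 < 0 → root in [1.761250, 1.985000]
step 4: m = 1.873125, f(m) = -0.681396 < 0 → root in [1.873125, 1.985000]
step 5: m = 1.929062, f(m) = -0.306946 < 0 → root in [1.929062, 1.985000]
Midpoint of [1.929062, 1.985000] = 1.957031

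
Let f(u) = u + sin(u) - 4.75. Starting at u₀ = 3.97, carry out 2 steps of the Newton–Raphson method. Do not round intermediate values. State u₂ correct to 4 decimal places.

-7.5592

f'(u) = 1 + cos(u)
u_0 = 3.970000: f = -1.516856, f' = 0.323950 → u_1 = 3.970000 - (-1.516856)/(0.323950) = 8.652378
u_1 = 8.652378: f = 4.600234, f' = 0.283762 → u_2 = 8.652378 - (4.600234)/(0.283762) = -7.559216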